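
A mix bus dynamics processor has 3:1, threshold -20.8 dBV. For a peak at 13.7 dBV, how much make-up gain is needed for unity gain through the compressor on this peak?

Without make-up, output = threshold + overshoot/3 = -20.8 + 11.5 = -9.3 dBV.
Gap to target: 23 dB.

23 dB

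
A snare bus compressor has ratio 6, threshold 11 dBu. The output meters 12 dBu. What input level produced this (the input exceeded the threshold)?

17 dBu

That's 1 dB above the 11 dBu threshold.
Before 6:1 compression the overshoot was 1 × 6 = 6 dB, so input = 11 + 6 = 17 dBu.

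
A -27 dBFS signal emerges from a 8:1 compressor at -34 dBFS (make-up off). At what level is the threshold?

Input is 8 dB above T (since output overshoot × R = input overshoot: (-34 − T)·8 = -27 − T gives T = -35 dBFS).
Check: -35 + (-27 − (-35))/8 = -35 + 1 = -34 dBFS. ✓

-35 dBFS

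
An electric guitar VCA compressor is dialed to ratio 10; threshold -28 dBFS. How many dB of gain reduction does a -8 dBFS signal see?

18 dB

The signal is 20 dB above threshold.
After 10:1 compression the overshoot becomes 20/10 = 2 dB.
So the signal is attenuated by 20 − 2 = 18 dB.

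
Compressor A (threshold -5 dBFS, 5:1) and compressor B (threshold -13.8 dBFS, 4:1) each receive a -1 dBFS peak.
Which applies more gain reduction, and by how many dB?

A: GR = 4 − 4/5 = 3.2 dB.
B: GR = 12.8 − 12.8/4 = 9.6 dB.
B applies 6.4 dB more gain reduction.

B, by 6.4 dB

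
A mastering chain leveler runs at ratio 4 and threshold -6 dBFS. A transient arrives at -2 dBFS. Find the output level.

-2 dBFS sits 4 dB over threshold.
4:1 compression reduces that to 4/4 = 1 dB over.
That puts the output at -5 dBFS.

-5 dBFS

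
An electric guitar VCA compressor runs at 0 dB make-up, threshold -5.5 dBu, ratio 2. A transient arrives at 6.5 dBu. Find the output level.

0.5 dBu

The input is 12 dB above the -5.5 dBu threshold.
At 2:1 the overshoot is divided by 2, leaving 6 dB above threshold.
Output = -5.5 + 6 = 0.5 dBu.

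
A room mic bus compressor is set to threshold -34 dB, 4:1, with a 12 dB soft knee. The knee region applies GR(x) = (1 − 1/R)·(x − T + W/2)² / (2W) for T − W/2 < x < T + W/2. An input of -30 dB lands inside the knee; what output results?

-33.125 dB

x − T + W/2 = -30 − (-34) + 6 = 10.
GR = (1 − 1/4) × 10² / 24 = 0.75 × 100 / 24 = 3.125 dB.
Output = -30 − 3.125 = -33.125 dB.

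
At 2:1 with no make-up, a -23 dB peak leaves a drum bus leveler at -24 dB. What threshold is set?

Gain reduction = -23 − (-24) = 1 dB; output overshoot = GR / (R − 1) = 1 / 1 = 1 dB.
Threshold = output − output overshoot = -24 − 1 = -25 dB.

-25 dB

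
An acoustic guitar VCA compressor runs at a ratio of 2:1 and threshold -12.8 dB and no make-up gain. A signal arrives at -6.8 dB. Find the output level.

-9.8 dB

-6.8 dB sits 6 dB over threshold.
At 2:1 the overshoot is divided by 2, leaving 3 dB above threshold.
That puts the output at -9.8 dB.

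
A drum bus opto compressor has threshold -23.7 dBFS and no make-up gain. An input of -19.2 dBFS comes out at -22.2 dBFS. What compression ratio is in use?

Input overshoot = -19.2 − (-23.7) = 4.5 dB; output overshoot = -22.2 − (-23.7) = 1.5 dB.
Ratio = 4.5 / 1.5 = 3.

3:1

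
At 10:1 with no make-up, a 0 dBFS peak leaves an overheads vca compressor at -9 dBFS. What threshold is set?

Input is 10 dB above T (since output overshoot × R = input overshoot: (-9 − T)·10 = 0 − T gives T = -10 dBFS).
Check: -10 + (0 − (-10))/10 = -10 + 1 = -9 dBFS. ✓

-10 dBFS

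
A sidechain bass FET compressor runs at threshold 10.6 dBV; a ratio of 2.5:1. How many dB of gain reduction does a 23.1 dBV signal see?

23.1 dBV exceeds the threshold by 12.5 dB.
At 2.5:1, output sits 12.5/2.5 = 5 dB above threshold.
GR = overshoot in − overshoot out = 12.5 − 5 = 7.5 dB.

7.5 dB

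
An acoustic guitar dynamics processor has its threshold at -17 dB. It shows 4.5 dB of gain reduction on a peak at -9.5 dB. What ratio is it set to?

Input overshoot = -9.5 − (-17) = 7.5 dB.
Output overshoot = 7.5 − 4.5 = 3 dB.
Ratio = input overshoot / output overshoot = 7.5 / 3 = 2.5.

2.5:1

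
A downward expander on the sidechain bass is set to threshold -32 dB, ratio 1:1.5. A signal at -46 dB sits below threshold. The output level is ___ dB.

Undershoot = (-32) − (-46) = 14 dB.
At 1:1.5, that expands to 21 dB under threshold.
Output = -32 − 21 = -53 dB.

-53 dB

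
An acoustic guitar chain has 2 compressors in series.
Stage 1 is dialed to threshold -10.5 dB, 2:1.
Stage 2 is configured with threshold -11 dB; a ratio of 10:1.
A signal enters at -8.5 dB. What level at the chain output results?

-10.85 dB

Stage 1: overshoot 2 dB → 2/2 = 1 dB → -9.5 dB.
Stage 2: overshoot 1.5 dB → 1.5/10 = 0.15 dB → -10.85 dB.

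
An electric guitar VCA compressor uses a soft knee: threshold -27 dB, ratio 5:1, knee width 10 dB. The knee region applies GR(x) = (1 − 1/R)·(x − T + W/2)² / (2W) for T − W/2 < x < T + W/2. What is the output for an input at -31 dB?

x − T + W/2 = -31 − (-27) + 5 = 1.
GR = (1 − 1/5) × 1² / 20 = 0.8 × 1 / 20 = 0.04 dB.
Output = -31 − 0.04 = -31.04 dB.

-31.04 dB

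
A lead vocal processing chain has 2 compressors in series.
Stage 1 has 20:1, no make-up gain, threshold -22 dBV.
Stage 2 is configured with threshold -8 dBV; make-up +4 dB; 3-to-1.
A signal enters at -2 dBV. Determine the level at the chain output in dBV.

Stage 1: overshoot 20 dB → 20/20 = 1 dB → -21 dBV.
Stage 2: below threshold (-21 ≤ -8); passes unchanged; make-up brings it to -17 dBV.

-17 dBV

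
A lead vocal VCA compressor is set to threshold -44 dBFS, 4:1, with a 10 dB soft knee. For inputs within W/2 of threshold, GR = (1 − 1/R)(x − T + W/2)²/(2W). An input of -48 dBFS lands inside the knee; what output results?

x − T + W/2 = -48 − (-44) + 5 = 1.
GR = (1 − 1/4) × 1² / 20 = 0.75 × 1 / 20 = 0.0375 dB.
Output = -48 − 0.0375 = -48.0375 dBFS.

-48.0375 dBFS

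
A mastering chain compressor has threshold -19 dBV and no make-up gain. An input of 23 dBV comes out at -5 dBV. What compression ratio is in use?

3:1

Input overshoot = 23 − (-19) = 42 dB; output overshoot = -5 − (-19) = 14 dB.
Ratio = 42 / 14 = 3.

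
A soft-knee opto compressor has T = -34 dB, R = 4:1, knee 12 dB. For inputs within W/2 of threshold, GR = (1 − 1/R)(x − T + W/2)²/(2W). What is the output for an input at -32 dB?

-34 dB

x − T + W/2 = -32 − (-34) + 6 = 8.
GR = (1 − 1/4) × 8² / 24 = 0.75 × 64 / 24 = 2 dB.
Output = -32 − 2 = -34 dB.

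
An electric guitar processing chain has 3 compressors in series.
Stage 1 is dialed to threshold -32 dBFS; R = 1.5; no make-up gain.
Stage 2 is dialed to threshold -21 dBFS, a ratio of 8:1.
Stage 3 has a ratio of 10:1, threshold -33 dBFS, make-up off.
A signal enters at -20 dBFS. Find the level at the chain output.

Stage 1: overshoot 12 dB → 12/1.5 = 8 dB → -24 dBFS.
Stage 2: -24 dBFS ≤ -21 dBFS, so stage 2 doesn't engage; output -24 dBFS.
Stage 3: 9 dB above -33 dBFS, reduced 10:1 to 0.9 dB above → -32.1 dBFS.

-32.1 dBFS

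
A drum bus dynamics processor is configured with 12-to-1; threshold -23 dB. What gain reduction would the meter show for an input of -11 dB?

The signal is 12 dB above threshold.
A 12:1 ratio leaves 1 dB of that excess.
So the signal is attenuated by 12 − 1 = 11 dB.

11 dB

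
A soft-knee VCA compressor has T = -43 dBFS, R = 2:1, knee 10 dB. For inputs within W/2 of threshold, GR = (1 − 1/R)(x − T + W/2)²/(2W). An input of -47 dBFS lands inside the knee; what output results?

-47.025 dBFS

x − T + W/2 = -47 − (-43) + 5 = 1.
GR = (1 − 1/2) × 1² / 20 = 0.5 × 1 / 20 = 0.025 dB.
Output = -47 − 0.025 = -47.025 dBFS.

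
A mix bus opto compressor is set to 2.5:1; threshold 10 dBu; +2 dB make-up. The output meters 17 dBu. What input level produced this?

22.5 dBu

Stripping the +2 dB make-up gives 15 dBu at the gain stage.
The compressed level sits 15 − 10 = 5 dB over threshold.
Undo the ratio: input overshoot = 5 × 2.5 = 12.5 dB, giving input = 22.5 dBu.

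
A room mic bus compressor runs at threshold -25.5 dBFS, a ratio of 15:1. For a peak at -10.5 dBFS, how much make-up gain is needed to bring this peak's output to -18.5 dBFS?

Without make-up, output = threshold + overshoot/15 = -25.5 + 1 = -24.5 dBFS.
Gap to target: 6 dB.

6 dB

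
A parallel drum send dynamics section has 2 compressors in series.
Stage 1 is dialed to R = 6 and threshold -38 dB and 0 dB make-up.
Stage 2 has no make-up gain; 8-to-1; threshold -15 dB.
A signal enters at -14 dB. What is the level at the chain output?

-34 dB

Stage 1: -14 dB is 24 dB over -38 dB; at 6:1 that becomes 4 dB over, giving -34 dB.
Stage 2: -34 dB is at or below the -15 dB threshold — no compression; output -34 dB.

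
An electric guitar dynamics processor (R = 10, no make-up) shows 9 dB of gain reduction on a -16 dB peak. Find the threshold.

Gain reduction = -16 − (-25) = 9 dB; output overshoot = GR / (R − 1) = 9 / 9 = 1 dB.
Threshold = output − output overshoot = -25 − 1 = -26 dB.

-26 dB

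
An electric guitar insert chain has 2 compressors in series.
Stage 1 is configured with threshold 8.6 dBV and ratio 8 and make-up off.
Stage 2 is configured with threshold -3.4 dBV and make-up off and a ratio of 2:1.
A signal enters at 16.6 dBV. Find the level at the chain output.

3.1 dBV

Stage 1: 8 dB above 8.6 dBV, reduced 8:1 to 1 dB above → 9.6 dBV.
Stage 2: 9.6 dBV is 13 dB over -3.4 dBV; at 2:1 that becomes 6.5 dB over, giving 3.1 dBV.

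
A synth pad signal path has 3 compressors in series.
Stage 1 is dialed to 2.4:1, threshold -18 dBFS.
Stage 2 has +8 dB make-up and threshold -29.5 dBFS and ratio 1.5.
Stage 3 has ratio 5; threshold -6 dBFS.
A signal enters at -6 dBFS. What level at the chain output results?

-10.5 dBFS

Stage 1: overshoot 12 dB → 12/2.4 = 5 dB → -13 dBFS.
Stage 2: 16.5 dB above -29.5 dBFS, reduced 1.5:1 to 11 dB above → -18.5 dBFS; +8 dB make-up → -10.5 dBFS.
Stage 3: -10.5 dBFS ≤ -6 dBFS, so stage 3 doesn't engage; output -10.5 dBFS.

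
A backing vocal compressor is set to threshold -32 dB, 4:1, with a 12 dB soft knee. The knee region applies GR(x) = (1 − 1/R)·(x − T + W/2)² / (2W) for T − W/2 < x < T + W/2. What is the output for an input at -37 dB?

x − T + W/2 = -37 − (-32) + 6 = 1.
GR = (1 − 1/4) × 1² / 24 = 0.75 × 1 / 24 = 0.03125 dB.
Output = -37 − 0.03125 = -37.03125 dB.

-37.03125 dB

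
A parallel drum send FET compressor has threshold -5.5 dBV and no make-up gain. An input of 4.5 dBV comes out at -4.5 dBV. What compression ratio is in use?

10:1

Input overshoot = 4.5 − (-5.5) = 10 dB; output overshoot = -4.5 − (-5.5) = 1 dB.
Ratio = 10 / 1 = 10.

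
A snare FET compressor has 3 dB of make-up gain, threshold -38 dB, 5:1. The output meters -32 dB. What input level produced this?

Stripping the +3 dB make-up gives -35 dB at the gain stage.
The compressed level sits -35 − (-38) = 3 dB over threshold.
Input overshoot = R × output overshoot = 15 dB → input = -38 + 15 = -23 dB.

-23 dB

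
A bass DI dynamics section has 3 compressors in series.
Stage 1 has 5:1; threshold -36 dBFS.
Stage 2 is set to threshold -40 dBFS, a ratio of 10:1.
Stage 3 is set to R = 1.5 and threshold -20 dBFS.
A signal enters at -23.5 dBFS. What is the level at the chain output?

Stage 1: overshoot 12.5 dB → 12.5/5 = 2.5 dB → -33.5 dBFS.
Stage 2: -33.5 dBFS is 6.5 dB over -40 dBFS; at 10:1 that becomes 0.65 dB over, giving -39.35 dBFS.
Stage 3: -39.35 dBFS ≤ -20 dBFS, so stage 3 doesn't engage; output -39.35 dBFS.

-39.35 dBFS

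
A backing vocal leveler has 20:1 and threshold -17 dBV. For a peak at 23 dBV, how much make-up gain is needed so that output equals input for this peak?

Overshoot 40 dB → 40/20 = 2 dB after compression, so the compressed level is -17 + 2 = -15 dBV.
Make-up = target − compressed = 23 − (-15) = 38 dB.

38 dB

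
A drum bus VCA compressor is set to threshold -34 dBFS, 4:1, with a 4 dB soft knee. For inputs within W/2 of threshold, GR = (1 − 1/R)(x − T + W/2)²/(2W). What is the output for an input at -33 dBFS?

-33.84375 dBFS

x − T + W/2 = -33 − (-34) + 2 = 3.
GR = (1 − 1/4) × 3² / 8 = 0.75 × 9 / 8 = 0.84375 dB.
Output = -33 − 0.84375 = -33.84375 dBFS.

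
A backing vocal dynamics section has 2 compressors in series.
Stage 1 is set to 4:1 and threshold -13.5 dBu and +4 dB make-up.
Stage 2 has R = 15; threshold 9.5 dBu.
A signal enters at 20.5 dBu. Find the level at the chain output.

Stage 1: overshoot 34 dB → 34/4 = 8.5 dB → -5 dBu; +4 dB make-up → -1 dBu.
Stage 2: below threshold (-1 ≤ 9.5); passes unchanged; output -1 dBu.

-1 dBu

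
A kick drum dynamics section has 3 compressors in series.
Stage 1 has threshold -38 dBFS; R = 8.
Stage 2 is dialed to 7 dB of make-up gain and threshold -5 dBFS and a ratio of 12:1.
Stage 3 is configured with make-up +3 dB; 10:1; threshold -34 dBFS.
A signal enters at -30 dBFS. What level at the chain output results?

-30.6 dBFS

Stage 1: -30 dBFS is 8 dB over -38 dBFS; at 8:1 that becomes 1 dB over, giving -37 dBFS.
Stage 2: -37 dBFS ≤ -5 dBFS, so stage 2 doesn't engage; make-up brings it to -30 dBFS.
Stage 3: overshoot 4 dB → 4/10 = 0.4 dB → -33.6 dBFS; +3 dB make-up → -30.6 dBFS.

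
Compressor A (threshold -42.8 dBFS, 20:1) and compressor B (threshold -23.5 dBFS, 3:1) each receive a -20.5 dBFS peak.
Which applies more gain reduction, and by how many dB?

A, by 19.185 dB

A: GR = 22.3 − 22.3/20 = 21.185 dB.
B: GR = 3 − 3/3 = 2 dB.
A applies 19.185 dB more gain reduction.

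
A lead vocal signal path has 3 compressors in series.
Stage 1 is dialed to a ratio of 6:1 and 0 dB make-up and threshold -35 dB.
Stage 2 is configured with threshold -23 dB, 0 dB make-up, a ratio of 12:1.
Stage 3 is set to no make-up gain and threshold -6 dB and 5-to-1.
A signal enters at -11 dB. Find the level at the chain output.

Stage 1: overshoot 24 dB → 24/6 = 4 dB → -31 dB.
Stage 2: -31 dB is at or below the -23 dB threshold — no compression; output -31 dB.
Stage 3: -31 dB is at or below the -6 dB threshold — no compression; output -31 dB.

-31 dB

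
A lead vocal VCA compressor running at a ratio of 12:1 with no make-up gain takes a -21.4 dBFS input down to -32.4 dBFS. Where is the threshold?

Let T be the threshold. Output overshoot = (input overshoot)/R, so -32.4 − T = (-21.4 − T)/12.
12·(-32.4 − T) = -21.4 − T → 11·T = -388.8 − (-21.4) = -367.4.
T = -367.4/11 = -33.4 dBFS.

-33.4 dBFS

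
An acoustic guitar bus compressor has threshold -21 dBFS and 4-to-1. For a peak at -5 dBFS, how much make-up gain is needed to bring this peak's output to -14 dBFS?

3 dB

The peak compresses to -21 + 16/4 = -17 dBFS.
To reach -14 dBFS requires -14 − (-17) = 3 dB of make-up.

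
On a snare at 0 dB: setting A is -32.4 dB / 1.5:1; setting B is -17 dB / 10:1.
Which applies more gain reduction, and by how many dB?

B, by 4.5 dB

A: overshoot 32.4 dB → output overshoot 21.6 dB → GR 10.8 dB.
B: overshoot 17 dB → output overshoot 1.7 dB → GR 15.3 dB.
B applies 4.5 dB more gain reduction.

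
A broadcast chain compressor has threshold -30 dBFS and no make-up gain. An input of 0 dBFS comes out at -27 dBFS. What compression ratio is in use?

Input overshoot = 0 − (-30) = 30 dB; output overshoot = -27 − (-30) = 3 dB.
Ratio = 30 / 3 = 10.

10:1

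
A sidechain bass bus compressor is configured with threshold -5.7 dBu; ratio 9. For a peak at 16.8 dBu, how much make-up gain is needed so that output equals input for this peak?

Without make-up, output = threshold + overshoot/9 = -5.7 + 2.5 = -3.2 dBu.
Gap to target: 20 dB.

20 dB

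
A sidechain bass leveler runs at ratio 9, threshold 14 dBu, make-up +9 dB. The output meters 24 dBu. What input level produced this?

Before make-up, the level was 24 − 9 = 15 dBu.
The compressed level sits 15 − 14 = 1 dB over threshold.
Before 9:1 compression the overshoot was 1 × 9 = 9 dB, so input = 14 + 9 = 23 dBu.

23 dBu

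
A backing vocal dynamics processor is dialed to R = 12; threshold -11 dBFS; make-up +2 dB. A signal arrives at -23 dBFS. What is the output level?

-23 dBFS is 12 dB below the -11 dBFS threshold, so no gain reduction is applied.
Make-up gain adds 2 dB: -23 + 2 = -21 dBFS.

-21 dBFS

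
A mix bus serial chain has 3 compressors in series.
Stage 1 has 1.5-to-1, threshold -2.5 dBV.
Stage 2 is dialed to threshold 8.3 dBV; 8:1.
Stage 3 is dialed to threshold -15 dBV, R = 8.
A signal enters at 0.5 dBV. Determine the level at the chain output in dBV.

Stage 1: 3 dB above -2.5 dBV, reduced 1.5:1 to 2 dB above → -0.5 dBV.
Stage 2: below threshold (-0.5 ≤ 8.3); passes unchanged; output -0.5 dBV.
Stage 3: overshoot 14.5 dB → 14.5/8 = 1.8125 dB → -13.1875 dBV.

-13.1875 dBV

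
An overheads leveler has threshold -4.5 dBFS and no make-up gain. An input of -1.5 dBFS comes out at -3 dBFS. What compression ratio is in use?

2:1

Input overshoot = -1.5 − (-4.5) = 3 dB; output overshoot = -3 − (-4.5) = 1.5 dB.
Ratio = 3 / 1.5 = 2.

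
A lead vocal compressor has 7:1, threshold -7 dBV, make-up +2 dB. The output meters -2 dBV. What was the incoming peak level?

14 dBV

Stripping the +2 dB make-up gives -4 dBV at the gain stage.
That's 3 dB above the -7 dBV threshold.
Input overshoot = R × output overshoot = 21 dB → input = -7 + 21 = 14 dBV.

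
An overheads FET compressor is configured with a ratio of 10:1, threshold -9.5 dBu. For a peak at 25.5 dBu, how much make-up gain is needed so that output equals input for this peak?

31.5 dB

Overshoot 35 dB → 35/10 = 3.5 dB after compression, so the compressed level is -9.5 + 3.5 = -6 dBu.
Make-up = target − compressed = 25.5 − (-6) = 31.5 dB.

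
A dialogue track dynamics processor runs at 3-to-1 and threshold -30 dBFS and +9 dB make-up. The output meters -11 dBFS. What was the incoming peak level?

0 dBFS

Before make-up, the level was -11 − 9 = -20 dBFS.
The compressed level sits -20 − (-30) = 10 dB over threshold.
Input overshoot = R × output overshoot = 30 dB → input = -30 + 30 = 0 dBFS.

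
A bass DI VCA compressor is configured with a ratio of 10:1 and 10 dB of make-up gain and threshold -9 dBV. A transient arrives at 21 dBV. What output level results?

4 dBV

Overshoot: 21 − (-9) = 30 dB.
At 10:1 the overshoot is divided by 10, leaving 3 dB above threshold.
That puts the output at -6 dBV; make-up adds 10 dB, giving 4 dBV.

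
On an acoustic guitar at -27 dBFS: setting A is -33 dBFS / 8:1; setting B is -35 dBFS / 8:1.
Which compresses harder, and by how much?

A: 6 dB over, compressed to 0.75 dB over, so 5.25 dB of GR.
B: 8 dB over, compressed to 1 dB over, so 7 dB of GR.
Difference: 1.75 dB in favour of B.

B, by 1.75 dB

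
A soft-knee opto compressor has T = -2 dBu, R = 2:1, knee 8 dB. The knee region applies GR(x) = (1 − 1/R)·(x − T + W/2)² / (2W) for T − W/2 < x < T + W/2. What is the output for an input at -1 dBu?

x − T + W/2 = -1 − (-2) + 4 = 5.
GR = (1 − 1/2) × 5² / 16 = 0.5 × 25 / 16 = 0.78125 dB.
Output = -1 − 0.78125 = -1.78125 dBu.

-1.78125 dBu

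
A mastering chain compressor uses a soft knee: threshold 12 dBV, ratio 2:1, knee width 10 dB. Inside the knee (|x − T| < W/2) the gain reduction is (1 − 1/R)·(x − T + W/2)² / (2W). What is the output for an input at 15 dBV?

x − T + W/2 = 15 − 12 + 5 = 8.
GR = (1 − 1/2) × 8² / 20 = 0.5 × 64 / 20 = 1.6 dB.
Output = 15 − 1.6 = 13.4 dBV.

13.4 dBV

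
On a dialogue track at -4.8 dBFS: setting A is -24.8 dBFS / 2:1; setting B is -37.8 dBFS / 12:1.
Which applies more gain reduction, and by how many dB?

B, by 20.25 dB

A: overshoot 20 dB → output overshoot 10 dB → GR 10 dB.
B: overshoot 33 dB → output overshoot 2.75 dB → GR 30.25 dB.
B reduces 20.25 dB more.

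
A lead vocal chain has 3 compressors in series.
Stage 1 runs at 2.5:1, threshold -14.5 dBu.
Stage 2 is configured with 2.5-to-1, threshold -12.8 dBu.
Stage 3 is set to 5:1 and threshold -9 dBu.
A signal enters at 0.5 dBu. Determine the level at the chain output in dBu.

-11.08 dBu

Stage 1: overshoot 15 dB → 15/2.5 = 6 dB → -8.5 dBu.
Stage 2: -8.5 dBu is 4.3 dB over -12.8 dBu; at 2.5:1 that becomes 1.72 dB over, giving -11.08 dBu.
Stage 3: -11.08 dBu is at or below the -9 dBu threshold — no compression; output -11.08 dBu.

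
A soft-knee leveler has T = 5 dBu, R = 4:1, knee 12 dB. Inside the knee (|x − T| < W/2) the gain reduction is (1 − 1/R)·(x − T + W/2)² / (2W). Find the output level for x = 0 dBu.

-0.03125 dBu

x − T + W/2 = 0 − 5 + 6 = 1.
GR = (1 − 1/4) × 1² / 24 = 0.75 × 1 / 24 = 0.03125 dB.
Output = 0 − 0.03125 = -0.03125 dBu.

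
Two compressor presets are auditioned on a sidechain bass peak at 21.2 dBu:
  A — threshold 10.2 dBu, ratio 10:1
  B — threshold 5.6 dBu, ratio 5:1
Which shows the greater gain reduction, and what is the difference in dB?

A: 11 dB over, compressed to 1.1 dB over, so 9.9 dB of GR.
B: 15.6 dB over, compressed to 3.12 dB over, so 12.48 dB of GR.
Difference: 2.58 dB in favour of B.

B, by 2.58 dB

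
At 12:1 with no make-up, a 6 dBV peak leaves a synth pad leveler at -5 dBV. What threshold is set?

-6 dBV

Input is 12 dB above T (since output overshoot × R = input overshoot: (-5 − T)·12 = 6 − T gives T = -6 dBV).
Check: -6 + (6 − (-6))/12 = -6 + 1 = -5 dBV. ✓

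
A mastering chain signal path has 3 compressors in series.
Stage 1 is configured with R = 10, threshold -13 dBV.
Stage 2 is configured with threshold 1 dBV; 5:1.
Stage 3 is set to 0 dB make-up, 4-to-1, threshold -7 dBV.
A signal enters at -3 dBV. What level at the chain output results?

-12 dBV

Stage 1: 10 dB above -13 dBV, reduced 10:1 to 1 dB above → -12 dBV.
Stage 2: -12 dBV is at or below the 1 dBV threshold — no compression; output -12 dBV.
Stage 3: -12 dBV is at or below the -7 dBV threshold — no compression; output -12 dBV.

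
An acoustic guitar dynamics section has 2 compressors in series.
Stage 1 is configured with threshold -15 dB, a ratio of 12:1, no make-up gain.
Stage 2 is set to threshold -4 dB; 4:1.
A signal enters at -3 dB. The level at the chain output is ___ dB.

Stage 1: -3 dB is 12 dB over -15 dB; at 12:1 that becomes 1 dB over, giving -14 dB.
Stage 2: -14 dB ≤ -4 dB, so stage 2 doesn't engage; output -14 dB.

-14 dB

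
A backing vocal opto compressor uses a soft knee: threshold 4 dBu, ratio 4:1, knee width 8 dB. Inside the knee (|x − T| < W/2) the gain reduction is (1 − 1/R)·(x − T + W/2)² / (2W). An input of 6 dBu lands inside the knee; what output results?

x − T + W/2 = 6 − 4 + 4 = 6.
GR = (1 − 1/4) × 6² / 16 = 0.75 × 36 / 16 = 1.6875 dB.
Output = 6 − 1.6875 = 4.3125 dBu.

4.3125 dBu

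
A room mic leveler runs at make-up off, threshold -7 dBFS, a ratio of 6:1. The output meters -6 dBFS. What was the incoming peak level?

That's 1 dB above the -7 dBFS threshold.
Undo the ratio: input overshoot = 1 × 6 = 6 dB, giving input = -1 dBFS.

-1 dBFS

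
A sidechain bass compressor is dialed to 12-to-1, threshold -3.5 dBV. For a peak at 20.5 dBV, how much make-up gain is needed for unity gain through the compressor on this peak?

Overshoot 24 dB → 24/12 = 2 dB after compression, so the compressed level is -3.5 + 2 = -1.5 dBV.
Make-up = target − compressed = 20.5 − (-1.5) = 22 dB.

22 dB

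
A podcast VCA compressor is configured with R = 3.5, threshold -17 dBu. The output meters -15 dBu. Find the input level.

Post-compression overshoot = -15 − (-17) = 2 dB.
Undo the ratio: input overshoot = 2 × 3.5 = 7 dB, giving input = -10 dBu.

-10 dBu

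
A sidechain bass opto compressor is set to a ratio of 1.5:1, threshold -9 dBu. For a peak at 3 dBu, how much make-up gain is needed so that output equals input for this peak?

4 dB

Overshoot 12 dB → 12/1.5 = 8 dB after compression, so the compressed level is -9 + 8 = -1 dBu.
Make-up = target − compressed = 3 − (-1) = 4 dB.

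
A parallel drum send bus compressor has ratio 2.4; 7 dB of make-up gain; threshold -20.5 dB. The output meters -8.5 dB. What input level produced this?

Before make-up, the level was -8.5 − 7 = -15.5 dB.
Post-compression overshoot = -15.5 − (-20.5) = 5 dB.
Before 2.4:1 compression the overshoot was 5 × 2.4 = 12 dB, so input = -20.5 + 12 = -8.5 dB.

-8.5 dB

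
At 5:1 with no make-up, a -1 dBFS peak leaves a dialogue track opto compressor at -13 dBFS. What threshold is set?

Input is 15 dB above T (since output overshoot × R = input overshoot: (-13 − T)·5 = -1 − T gives T = -16 dBFS).
Check: -16 + (-1 − (-16))/5 = -16 + 3 = -13 dBFS. ✓

-16 dBFS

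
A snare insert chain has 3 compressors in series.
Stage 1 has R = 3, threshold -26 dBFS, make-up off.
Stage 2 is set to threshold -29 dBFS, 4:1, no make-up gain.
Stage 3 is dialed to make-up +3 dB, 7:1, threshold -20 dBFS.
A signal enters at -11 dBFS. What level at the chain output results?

Stage 1: -11 dBFS is 15 dB over -26 dBFS; at 3:1 that becomes 5 dB over, giving -21 dBFS.
Stage 2: -21 dBFS is 8 dB over -29 dBFS; at 4:1 that becomes 2 dB over, giving -27 dBFS.
Stage 3: -27 dBFS is at or below the -20 dBFS threshold — no compression; make-up brings it to -24 dBFS.

-24 dBFS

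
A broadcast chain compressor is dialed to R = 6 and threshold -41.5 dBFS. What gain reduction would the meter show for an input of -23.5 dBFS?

15 dB

-23.5 dBFS exceeds the threshold by 18 dB.
After 6:1 compression the overshoot becomes 18/6 = 3 dB.
GR = overshoot in − overshoot out = 18 − 3 = 15 dB.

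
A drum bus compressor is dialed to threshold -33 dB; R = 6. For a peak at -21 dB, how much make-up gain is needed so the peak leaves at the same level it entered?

Without make-up, output = threshold + overshoot/6 = -33 + 2 = -31 dB.
Gap to target: 10 dB.

10 dB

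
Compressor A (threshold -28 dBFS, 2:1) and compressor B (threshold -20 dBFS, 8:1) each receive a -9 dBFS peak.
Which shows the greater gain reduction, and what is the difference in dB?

A: 19 dB over, compressed to 9.5 dB over, so 9.5 dB of GR.
B: 11 dB over, compressed to 1.375 dB over, so 9.625 dB of GR.
B reduces 0.125 dB more.

B, by 0.125 dB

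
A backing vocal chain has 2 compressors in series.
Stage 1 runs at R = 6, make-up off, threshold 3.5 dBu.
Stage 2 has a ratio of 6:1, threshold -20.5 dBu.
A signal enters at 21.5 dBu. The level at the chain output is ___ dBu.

-16 dBu

Stage 1: 21.5 dBu is 18 dB over 3.5 dBu; at 6:1 that becomes 3 dB over, giving 6.5 dBu.
Stage 2: overshoot 27 dB → 27/6 = 4.5 dB → -16 dBu.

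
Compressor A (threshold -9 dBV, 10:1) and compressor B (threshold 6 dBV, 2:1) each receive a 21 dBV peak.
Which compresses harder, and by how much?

A, by 19.5 dB

A: overshoot 30 dB → output overshoot 3 dB → GR 27 dB.
B: overshoot 15 dB → output overshoot 7.5 dB → GR 7.5 dB.
A reduces 19.5 dB more.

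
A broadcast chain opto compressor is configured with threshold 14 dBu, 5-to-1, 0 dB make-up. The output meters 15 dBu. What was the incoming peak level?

19 dBu

The compressed level sits 15 − 14 = 1 dB over threshold.
Input overshoot = R × output overshoot = 5 dB → input = 14 + 5 = 19 dBu.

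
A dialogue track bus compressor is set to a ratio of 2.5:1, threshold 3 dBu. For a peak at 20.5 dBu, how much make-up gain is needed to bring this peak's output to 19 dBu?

9 dB

The peak compresses to 3 + 17.5/2.5 = 10 dBu.
To reach 19 dBu requires 19 − 10 = 9 dB of make-up.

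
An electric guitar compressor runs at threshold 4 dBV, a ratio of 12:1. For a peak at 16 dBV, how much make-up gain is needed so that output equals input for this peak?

Without make-up, output = threshold + overshoot/12 = 4 + 1 = 5 dBV.
Gap to target: 11 dB.

11 dB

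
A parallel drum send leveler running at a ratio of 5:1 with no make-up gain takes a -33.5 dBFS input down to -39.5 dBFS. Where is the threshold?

-41 dBFS

Input is 7.5 dB above T (since output overshoot × R = input overshoot: (-39.5 − T)·5 = -33.5 − T gives T = -41 dBFS).
Check: -41 + (-33.5 − (-41))/5 = -41 + 1.5 = -39.5 dBFS. ✓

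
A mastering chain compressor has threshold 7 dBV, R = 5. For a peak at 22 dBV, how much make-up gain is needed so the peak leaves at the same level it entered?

Overshoot 15 dB → 15/5 = 3 dB after compression, so the compressed level is 7 + 3 = 10 dBV.
Make-up = target − compressed = 22 − 10 = 12 dB.

12 dB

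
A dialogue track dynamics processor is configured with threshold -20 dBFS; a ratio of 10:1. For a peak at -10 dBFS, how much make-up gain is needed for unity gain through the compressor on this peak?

The peak compresses to -20 + 10/10 = -19 dBFS.
To reach -10 dBFS requires -10 − (-19) = 9 dB of make-up.

9 dB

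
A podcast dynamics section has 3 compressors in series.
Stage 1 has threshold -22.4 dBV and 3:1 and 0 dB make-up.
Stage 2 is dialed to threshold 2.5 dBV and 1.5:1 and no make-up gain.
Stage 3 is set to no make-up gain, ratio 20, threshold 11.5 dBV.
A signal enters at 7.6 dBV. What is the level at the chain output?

Stage 1: 7.6 dBV is 30 dB over -22.4 dBV; at 3:1 that becomes 10 dB over, giving -12.4 dBV.
Stage 2: -12.4 dBV ≤ 2.5 dBV, so stage 2 doesn't engage; output -12.4 dBV.
Stage 3: -12.4 dBV is at or below the 11.5 dBV threshold — no compression; output -12.4 dBV.

-12.4 dBV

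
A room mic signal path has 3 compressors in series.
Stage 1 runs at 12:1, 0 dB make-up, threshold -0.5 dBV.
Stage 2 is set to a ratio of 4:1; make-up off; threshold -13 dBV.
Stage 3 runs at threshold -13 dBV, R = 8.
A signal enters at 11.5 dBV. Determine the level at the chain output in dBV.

Stage 1: 12 dB above -0.5 dBV, reduced 12:1 to 1 dB above → 0.5 dBV.
Stage 2: overshoot 13.5 dB → 13.5/4 = 3.375 dB → -9.625 dBV.
Stage 3: 3.375 dB above -13 dBV, reduced 8:1 to 0.421875 dB above → -12.578125 dBV.

-12.578125 dBV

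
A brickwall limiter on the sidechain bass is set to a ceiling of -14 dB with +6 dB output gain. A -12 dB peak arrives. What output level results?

At ∞:1, everything above -14 dB is held at the ceiling.
Output gain then adds 6 dB: -14 + 6 = -8 dB.

-8 dB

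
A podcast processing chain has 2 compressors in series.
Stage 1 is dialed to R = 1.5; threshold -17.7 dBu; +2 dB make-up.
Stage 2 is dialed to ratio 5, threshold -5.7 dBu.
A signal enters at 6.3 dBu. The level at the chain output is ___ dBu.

Stage 1: overshoot 24 dB → 24/1.5 = 16 dB → -1.7 dBu; +2 dB make-up → 0.3 dBu.
Stage 2: 0.3 dBu is 6 dB over -5.7 dBu; at 5:1 that becomes 1.2 dB over, giving -4.5 dBu.

-4.5 dBu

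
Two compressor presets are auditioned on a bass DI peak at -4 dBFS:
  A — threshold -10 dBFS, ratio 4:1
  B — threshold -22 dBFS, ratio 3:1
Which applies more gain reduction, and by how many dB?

A: overshoot 6 dB → output overshoot 1.5 dB → GR 4.5 dB.
B: overshoot 18 dB → output overshoot 6 dB → GR 12 dB.
Difference: 7.5 dB in favour of B.

B, by 7.5 dB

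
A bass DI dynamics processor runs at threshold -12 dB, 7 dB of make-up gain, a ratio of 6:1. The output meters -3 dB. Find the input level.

Before make-up, the level was -3 − 7 = -10 dB.
Post-compression overshoot = -10 − (-12) = 2 dB.
Input overshoot = R × output overshoot = 12 dB → input = -12 + 12 = 0 dB.

0 dB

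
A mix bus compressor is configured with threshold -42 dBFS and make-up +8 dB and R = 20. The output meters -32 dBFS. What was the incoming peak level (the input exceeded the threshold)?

-2 dBFS

Remove make-up: -32 − 8 = -40 dBFS.
The compressed level sits -40 − (-42) = 2 dB over threshold.
Before 20:1 compression the overshoot was 2 × 20 = 40 dB, so input = -42 + 40 = -2 dBFS.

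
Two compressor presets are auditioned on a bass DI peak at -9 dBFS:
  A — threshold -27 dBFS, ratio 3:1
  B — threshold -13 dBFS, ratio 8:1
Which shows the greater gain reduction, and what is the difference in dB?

A, by 8.5 dB

A: GR = 18 − 18/3 = 12 dB.
B: GR = 4 − 4/8 = 3.5 dB.
A applies 8.5 dB more gain reduction.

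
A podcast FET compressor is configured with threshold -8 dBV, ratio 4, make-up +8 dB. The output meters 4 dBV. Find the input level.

8 dBV

Stripping the +8 dB make-up gives -4 dBV at the gain stage.
That's 4 dB above the -8 dBV threshold.
Before 4:1 compression the overshoot was 4 × 4 = 16 dB, so input = -8 + 16 = 8 dBV.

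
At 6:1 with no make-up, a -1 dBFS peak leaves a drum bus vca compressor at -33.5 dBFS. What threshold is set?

-40 dBFS

Let T be the threshold. Output overshoot = (input overshoot)/R, so -33.5 − T = (-1 − T)/6.
6·(-33.5 − T) = -1 − T → 5·T = -201 − (-1) = -200.
T = -200/5 = -40 dBFS.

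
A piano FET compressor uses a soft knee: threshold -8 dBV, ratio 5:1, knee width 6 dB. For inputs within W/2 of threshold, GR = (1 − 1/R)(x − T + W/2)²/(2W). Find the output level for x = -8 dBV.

x − T + W/2 = -8 − (-8) + 3 = 3.
GR = (1 − 1/5) × 3² / 12 = 0.8 × 9 / 12 = 0.6 dB.
Output = -8 − 0.6 = -8.6 dBV.

-8.6 dBV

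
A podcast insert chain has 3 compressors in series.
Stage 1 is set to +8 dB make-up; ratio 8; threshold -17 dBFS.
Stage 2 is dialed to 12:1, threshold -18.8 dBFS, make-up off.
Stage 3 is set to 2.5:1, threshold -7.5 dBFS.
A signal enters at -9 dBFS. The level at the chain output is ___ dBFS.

-17.9 dBFS

Stage 1: -9 dBFS is 8 dB over -17 dBFS; at 8:1 that becomes 1 dB over, giving -16 dBFS; +8 dB make-up → -8 dBFS.
Stage 2: -8 dBFS is 10.8 dB over -18.8 dBFS; at 12:1 that becomes 0.9 dB over, giving -17.9 dBFS.
Stage 3: -17.9 dBFS ≤ -7.5 dBFS, so stage 3 doesn't engage; output -17.9 dBFS.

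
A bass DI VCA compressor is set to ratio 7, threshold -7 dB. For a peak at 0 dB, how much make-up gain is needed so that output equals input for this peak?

The peak compresses to -7 + 7/7 = -6 dB.
To reach 0 dB requires 0 − (-6) = 6 dB of make-up.

6 dB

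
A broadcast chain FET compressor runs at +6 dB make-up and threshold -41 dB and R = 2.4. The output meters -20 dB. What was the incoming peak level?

-5 dB

Remove make-up: -20 − 6 = -26 dB.
Post-compression overshoot = -26 − (-41) = 15 dB.
Before 2.4:1 compression the overshoot was 15 × 2.4 = 36 dB, so input = -41 + 36 = -5 dB.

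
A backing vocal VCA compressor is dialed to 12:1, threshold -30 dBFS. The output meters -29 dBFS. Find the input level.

The compressed level sits -29 − (-30) = 1 dB over threshold.
Before 12:1 compression the overshoot was 1 × 12 = 12 dB, so input = -30 + 12 = -18 dBFS.

-18 dBFS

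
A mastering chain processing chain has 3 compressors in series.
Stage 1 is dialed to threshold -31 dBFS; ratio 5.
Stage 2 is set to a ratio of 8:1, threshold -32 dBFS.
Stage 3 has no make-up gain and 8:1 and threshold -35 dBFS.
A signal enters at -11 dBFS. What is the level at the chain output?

-34.546875 dBFS

Stage 1: overshoot 20 dB → 20/5 = 4 dB → -27 dBFS.
Stage 2: 5 dB above -32 dBFS, reduced 8:1 to 0.625 dB above → -31.375 dBFS.
Stage 3: overshoot 3.625 dB → 3.625/8 = 0.453125 dB → -34.546875 dBFS.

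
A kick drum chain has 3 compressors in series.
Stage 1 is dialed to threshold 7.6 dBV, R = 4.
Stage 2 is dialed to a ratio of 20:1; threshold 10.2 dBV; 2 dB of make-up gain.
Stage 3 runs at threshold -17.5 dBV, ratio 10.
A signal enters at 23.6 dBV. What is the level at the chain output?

-14.523 dBV

Stage 1: 23.6 dBV is 16 dB over 7.6 dBV; at 4:1 that becomes 4 dB over, giving 11.6 dBV.
Stage 2: overshoot 1.4 dB → 1.4/20 = 0.07 dB → 10.27 dBV; +2 dB make-up → 12.27 dBV.
Stage 3: 29.77 dB above -17.5 dBV, reduced 10:1 to 2.977 dB above → -14.523 dBV.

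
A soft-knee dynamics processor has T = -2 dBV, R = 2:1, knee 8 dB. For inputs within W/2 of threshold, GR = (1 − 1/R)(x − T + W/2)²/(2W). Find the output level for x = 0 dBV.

-1.125 dBV

x − T + W/2 = 0 − (-2) + 4 = 6.
GR = (1 − 1/2) × 6² / 16 = 0.5 × 36 / 16 = 1.125 dB.
Output = 0 − 1.125 = -1.125 dBV.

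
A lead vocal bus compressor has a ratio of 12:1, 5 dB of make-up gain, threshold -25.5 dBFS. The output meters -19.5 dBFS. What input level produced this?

-13.5 dBFS

Stripping the +5 dB make-up gives -24.5 dBFS at the gain stage.
Post-compression overshoot = -24.5 − (-25.5) = 1 dB.
Before 12:1 compression the overshoot was 1 × 12 = 12 dB, so input = -25.5 + 12 = -13.5 dBFS.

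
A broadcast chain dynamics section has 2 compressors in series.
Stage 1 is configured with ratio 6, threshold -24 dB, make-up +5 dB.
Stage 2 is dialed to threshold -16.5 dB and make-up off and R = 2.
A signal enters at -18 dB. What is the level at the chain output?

-18 dB

Stage 1: -18 dB is 6 dB over -24 dB; at 6:1 that becomes 1 dB over, giving -23 dB; +5 dB make-up → -18 dB.
Stage 2: -18 dB ≤ -16.5 dB, so stage 2 doesn't engage; output -18 dB.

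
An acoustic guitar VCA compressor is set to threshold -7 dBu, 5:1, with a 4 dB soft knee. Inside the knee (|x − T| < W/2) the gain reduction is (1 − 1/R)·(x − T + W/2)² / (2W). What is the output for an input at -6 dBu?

-6.9 dBu

x − T + W/2 = -6 − (-7) + 2 = 3.
GR = (1 − 1/5) × 3² / 8 = 0.8 × 9 / 8 = 0.9 dB.
Output = -6 − 0.9 = -6.9 dBu.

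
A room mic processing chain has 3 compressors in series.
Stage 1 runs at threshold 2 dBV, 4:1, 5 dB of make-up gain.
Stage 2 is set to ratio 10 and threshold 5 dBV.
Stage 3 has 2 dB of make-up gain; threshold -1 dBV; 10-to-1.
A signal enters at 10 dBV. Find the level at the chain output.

Stage 1: 8 dB above 2 dBV, reduced 4:1 to 2 dB above → 4 dBV; +5 dB make-up → 9 dBV.
Stage 2: 4 dB above 5 dBV, reduced 10:1 to 0.4 dB above → 5.4 dBV.
Stage 3: 5.4 dBV is 6.4 dB over -1 dBV; at 10:1 that becomes 0.64 dB over, giving -0.36 dBV; +2 dB make-up → 1.64 dBV.

1.64 dBV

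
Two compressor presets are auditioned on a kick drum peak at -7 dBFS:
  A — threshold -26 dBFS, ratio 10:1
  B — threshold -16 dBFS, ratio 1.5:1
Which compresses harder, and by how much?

A, by 14.1 dB

A: GR = 19 − 19/10 = 17.1 dB.
B: GR = 9 − 9/1.5 = 3 dB.
Difference: 14.1 dB in favour of A.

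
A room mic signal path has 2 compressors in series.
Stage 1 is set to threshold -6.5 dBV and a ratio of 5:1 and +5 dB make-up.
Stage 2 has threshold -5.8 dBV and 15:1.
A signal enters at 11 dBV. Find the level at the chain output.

-5.28 dBV

Stage 1: 17.5 dB above -6.5 dBV, reduced 5:1 to 3.5 dB above → -3 dBV; +5 dB make-up → 2 dBV.
Stage 2: overshoot 7.8 dB → 7.8/15 = 0.52 dB → -5.28 dBV.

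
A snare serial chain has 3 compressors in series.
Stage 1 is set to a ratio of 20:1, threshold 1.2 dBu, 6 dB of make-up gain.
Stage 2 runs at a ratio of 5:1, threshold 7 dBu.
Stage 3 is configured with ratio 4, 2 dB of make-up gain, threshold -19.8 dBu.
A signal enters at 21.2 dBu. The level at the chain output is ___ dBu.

-11.04 dBu

Stage 1: overshoot 20 dB → 20/20 = 1 dB → 2.2 dBu; +6 dB make-up → 8.2 dBu.
Stage 2: overshoot 1.2 dB → 1.2/5 = 0.24 dB → 7.24 dBu.
Stage 3: 7.24 dBu is 27.04 dB over -19.8 dBu; at 4:1 that becomes 6.76 dB over, giving -13.04 dBu; +2 dB make-up → -11.04 dBu.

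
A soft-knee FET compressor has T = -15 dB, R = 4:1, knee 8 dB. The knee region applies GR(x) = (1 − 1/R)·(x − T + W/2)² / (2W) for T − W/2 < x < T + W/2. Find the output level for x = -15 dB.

x − T + W/2 = -15 − (-15) + 4 = 4.
GR = (1 − 1/4) × 4² / 16 = 0.75 × 16 / 16 = 0.75 dB.
Output = -15 − 0.75 = -15.75 dB.

-15.75 dB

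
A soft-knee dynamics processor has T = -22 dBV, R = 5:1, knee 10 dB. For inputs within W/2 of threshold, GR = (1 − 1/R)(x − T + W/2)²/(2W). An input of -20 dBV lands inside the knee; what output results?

x − T + W/2 = -20 − (-22) + 5 = 7.
GR = (1 − 1/5) × 7² / 20 = 0.8 × 49 / 20 = 1.96 dB.
Output = -20 − 1.96 = -21.96 dBV.

-21.96 dBV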